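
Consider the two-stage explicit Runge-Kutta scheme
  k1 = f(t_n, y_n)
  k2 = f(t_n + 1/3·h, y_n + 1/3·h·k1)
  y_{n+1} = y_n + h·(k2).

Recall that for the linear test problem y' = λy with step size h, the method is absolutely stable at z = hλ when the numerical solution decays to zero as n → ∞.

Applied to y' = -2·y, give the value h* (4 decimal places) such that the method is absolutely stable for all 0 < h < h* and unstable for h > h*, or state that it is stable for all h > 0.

With y'=λy (z=hλ):
  k1=λy_n ⇒ h·k1=z·y_n;  k2=λ(1+1/3z)y_n ⇒ h·k2=z(1+1/3z)y_n
  y_{n+1}/y_n = 1 + z(1+1/3z) = 1 + z + 1/3z²
  Hence R(z) = 1 + z + 1/3z².

Solve |R(x)|<1 on ℝ⁻.
x=-0.39: |R|=0.6607
R=1: x+1/3x²=0 ⇒ x=−3=-3.0000; min R=1−1/(4·1/3)=0.2500>−1
Confirm numerically:
  x=-2.491: |R|=0.57736 <1
  x=-1.701: |R|=0.26347 <1
  x=-1.688: |R|=0.26178 <1
  x=-3.436: |R|=1.49937 >1
  x=-3.311: |R|=1.34324 >1
Interval (-3.0000, 0).

(-3.0000,0); λ=-2 ⇒ h* = (3)/2 = 1.5000.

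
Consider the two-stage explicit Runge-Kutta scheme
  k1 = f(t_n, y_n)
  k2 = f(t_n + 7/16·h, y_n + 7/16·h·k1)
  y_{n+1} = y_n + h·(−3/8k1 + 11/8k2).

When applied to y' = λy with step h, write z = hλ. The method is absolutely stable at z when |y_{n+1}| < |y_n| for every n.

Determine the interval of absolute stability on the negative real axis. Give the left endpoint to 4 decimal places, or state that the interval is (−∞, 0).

z∈(-1.6623,0).

Test eqn y'=λy, z=hλ:
  k1=λy_n ⇒ h·k1=z·y_n;  k2=λ(1+7/16z)y_n ⇒ h·k2=z(1+7/16z)y_n
  y_{n+1}/y_n = 1 − 3/8z + 11/8z(1+7/16z) = 1 + z + 77/128z²
  Hence R(z) = 1 + z + 77/128z².

Find x<0 with |R(x)|<1.
x=-0.95: |R|=0.5929
R=1: x+77/128x²=0 ⇒ x=−128/77=-1.6623; min R=1−1/(4·77/128)=0.5844>−1
Confirm numerically:
  x=-1.245: |R|=0.68744 <1
  x=-1.028: |R|=0.60772 <1
  x=-0.939: |R|=0.59141 <1
  x=-2.261: |R|=1.81426 >1
  x=-2.147: |R|=1.62597 >1
  x=-2.126: |R|=1.59299 >1
Interval (-1.6623, 0).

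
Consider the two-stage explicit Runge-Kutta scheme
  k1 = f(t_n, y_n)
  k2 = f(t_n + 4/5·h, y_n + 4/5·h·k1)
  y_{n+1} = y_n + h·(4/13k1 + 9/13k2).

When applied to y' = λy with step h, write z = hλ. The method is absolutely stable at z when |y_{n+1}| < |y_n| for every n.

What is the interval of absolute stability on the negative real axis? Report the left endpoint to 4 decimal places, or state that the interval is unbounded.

(-1.8056, 0).

Test eqn y'=λy, z=hλ:
  k1=λy_n ⇒ h·k1=z·y_n;  k2=λ(1+4/5z)y_n ⇒ h·k2=z(1+4/5z)y_n
  y_{n+1}/y_n = 1 + 4/13z + 9/13z(1+4/5z) = 1 + z + 36/65z²
  so R(z) = 1 + z + 36/65z².

Find x<0 with |R(x)|<1.
x=-1.6: |R|=0.8178
R=1: x+36/65x²=0 ⇒ x=−65/36=-1.8056; min R=1−1/(4·36/65)=0.5486>−1
Confirm numerically:
  x=-1.673: |R|=0.87718 <1
  x=-1.200: |R|=0.59754 <1
  x=-1.073: |R|=0.56466 <1
  x=-0.898: |R|=0.54862 <1
  x=-2.399: |R|=1.78850 >1
  x=-1.953: |R|=1.15948 >1
Stable set (-1.8056, 0).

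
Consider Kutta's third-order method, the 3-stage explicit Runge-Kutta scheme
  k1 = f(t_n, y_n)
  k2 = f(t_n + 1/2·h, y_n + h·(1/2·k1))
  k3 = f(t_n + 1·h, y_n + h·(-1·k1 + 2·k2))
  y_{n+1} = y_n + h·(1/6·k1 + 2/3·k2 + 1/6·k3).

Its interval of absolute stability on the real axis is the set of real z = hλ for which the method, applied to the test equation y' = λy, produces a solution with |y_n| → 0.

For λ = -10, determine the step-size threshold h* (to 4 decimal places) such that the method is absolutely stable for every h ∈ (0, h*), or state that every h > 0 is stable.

(-2.5127,0); λ=-10 ⇒ h* = 0.2513.

Test eqn y'=λy, z=hλ:
  order 3, 3-stage ⇒ R(z)=1+z+z^2/2+z^3/6
  (e.g. R(-0.42)=0.65585, |R|=0.65585)

Solve |R(x)|<1 on ℝ⁻.
x=-0.42: |R|=0.6559
|R(-2.16)|=0.5068 |R(-2.05)|=0.3846 |R(-1.96)|=0.2941
Bisect:
  x_lo=-3.0195 |R|=2.0491  x_hi=-0.0578 |R|=0.9439
  mid=-1.53865 |R|=0.03796 →hi
  mid=-2.27908 |R|=0.65497 →hi
  mid=-2.64929 |R|=1.23903 →lo
  mid=-2.46418 |R|=0.92192 →hi
  mid=-2.55674 |R|=1.07381 →lo
  mid=-2.51046 |R|=0.99625 →hi
  mid=-2.53360 |R|=1.03462 →lo
  ...
  [-2.51281,-2.51263] ⇒ x*=-2.5127
Stable set (-2.5127, 0).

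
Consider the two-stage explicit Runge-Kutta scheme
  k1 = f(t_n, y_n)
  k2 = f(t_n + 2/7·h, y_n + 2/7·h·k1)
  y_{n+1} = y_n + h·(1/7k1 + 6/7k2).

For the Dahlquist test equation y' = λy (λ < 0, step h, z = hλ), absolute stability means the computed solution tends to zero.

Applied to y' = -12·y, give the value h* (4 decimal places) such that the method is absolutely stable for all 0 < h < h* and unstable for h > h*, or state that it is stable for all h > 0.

Set f=λy, z=hλ:
  k1=λy_n ⇒ h·k1=z·y_n;  k2=λ(1+2/7z)y_n ⇒ h·k2=z(1+2/7z)y_n
  y_{n+1}/y_n = 1 + 1/7z + 6/7z(1+2/7z) = 1 + z + 12/49z²
  R(z) = 1 + z + 12/49z².

Solve |R(x)|<1 on ℝ⁻.
x=-0.37: |R|=0.6635
R=1: x+12/49x²=0 ⇒ x=−49/12=-4.0833; min R=1−1/(4·12/49)=-0.0208>−1
Confirm numerically:
  x=-3.780: |R|=0.71920 <1
  x=-3.462: |R|=0.47321 <1
  x=-2.847: |R|=0.13800 <1
  x=-1.761: |R|=0.00154 <1
  x=-4.345: |R|=1.27843 >1
  x=-4.312: |R|=1.24147 >1
Interval (-4.0833, 0).

(-4.0833,0); λ=-12 ⇒ h* = (49/12)/12 = 0.3403.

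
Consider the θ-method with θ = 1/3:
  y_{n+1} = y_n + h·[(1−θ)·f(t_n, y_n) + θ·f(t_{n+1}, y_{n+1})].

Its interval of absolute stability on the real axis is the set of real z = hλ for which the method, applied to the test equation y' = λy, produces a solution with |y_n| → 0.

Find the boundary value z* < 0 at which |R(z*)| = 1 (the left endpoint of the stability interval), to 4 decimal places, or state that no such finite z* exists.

On y'=λy, z=hλ:
  y_{n+1} = y_n + z·[2/3·y_n + 1/3·y_{n+1}] ⇒ (1 − 1/3z)y_{n+1} = (1 + 2/3z)y_n
  Hence R(z) = (1 + 2/3z)/(1 − 1/3z).

Solve |R(x)|<1 on ℝ⁻.
x=-1.17: |R|=0.1583
R=−1: 1+2/3x = −1+1/3x ⇒ -1/3x=2 ⇒ x=2/(-1/3)=-6.0000
Confirm numerically:
  x=-4.455: |R|=0.79276 <1
  x=-3.283: |R|=0.56756 <1
  x=-3.206: |R|=0.54979 <1
  x=-6.503: |R|=1.05293 >1
  x=-6.427: |R|=1.04530 >1
So |R|<1 on (-6.0000, 0).

left endpoint -6.0000.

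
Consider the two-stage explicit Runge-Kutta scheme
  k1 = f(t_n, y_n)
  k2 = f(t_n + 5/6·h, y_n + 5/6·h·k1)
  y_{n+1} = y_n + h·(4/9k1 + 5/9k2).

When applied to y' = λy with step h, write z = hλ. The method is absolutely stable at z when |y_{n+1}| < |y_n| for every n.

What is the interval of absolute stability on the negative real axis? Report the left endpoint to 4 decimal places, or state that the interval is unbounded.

(-2.1600, 0).

Test eqn y'=λy, z=hλ:
  k1=λy_n ⇒ h·k1=z·y_n;  k2=λ(1+5/6z)y_n ⇒ h·k2=z(1+5/6z)y_n
  y_{n+1}/y_n = 1 + 4/9z + 5/9z(1+5/6z) = 1 + z + 25/54z²
  ⇒ R(z) = 1 + z + 25/54z².

Find x<0 with |R(x)|<1.
x=-1.43: |R|=0.5167
R=1: x+25/54x²=0 ⇒ x=−54/25=-2.1600; min R=1−1/(4·25/54)=0.4600>−1
Confirm numerically:
  x=-1.808: |R|=0.70536 <1
  x=-1.287: |R|=0.47984 <1
  x=-1.192: |R|=0.46581 <1
  x=-1.150: |R|=0.46227 <1
  x=-2.423: |R|=1.29502 >1
  x=-2.242: |R|=1.08511 >1
So |R|<1 on (-2.1600, 0).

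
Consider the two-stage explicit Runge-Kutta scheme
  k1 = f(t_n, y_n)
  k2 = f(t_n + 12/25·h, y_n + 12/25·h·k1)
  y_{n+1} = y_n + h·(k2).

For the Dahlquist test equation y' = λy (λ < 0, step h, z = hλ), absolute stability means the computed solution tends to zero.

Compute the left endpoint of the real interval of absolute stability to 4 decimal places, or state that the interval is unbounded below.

left endpoint -2.0833.

With y'=λy (z=hλ):
  k1=λy_n ⇒ h·k1=z·y_n;  k2=λ(1+12/25z)y_n ⇒ h·k2=z(1+12/25z)y_n
  y_{n+1}/y_n = 1 + z(1+12/25z) = 1 + z + 12/25z²
  ⇒ R(z) = 1 + z + 12/25z².

Need |R(x)|<1, x<0.
x=-1.02: |R|=0.4794
R=1: x+12/25x²=0 ⇒ x=−25/12=-2.0833; min R=1−1/(4·12/25)=0.4792>−1
Confirm numerically:
  x=-1.836: |R|=0.78203 <1
  x=-1.241: |R|=0.49824 <1
  x=-0.856: |R|=0.49571 <1
  x=-2.628: |R|=1.68706 >1
  x=-2.627: |R|=1.68554 >1
  x=-2.516: |R|=1.52252 >1
So |R|<1 on (-2.0833, 0).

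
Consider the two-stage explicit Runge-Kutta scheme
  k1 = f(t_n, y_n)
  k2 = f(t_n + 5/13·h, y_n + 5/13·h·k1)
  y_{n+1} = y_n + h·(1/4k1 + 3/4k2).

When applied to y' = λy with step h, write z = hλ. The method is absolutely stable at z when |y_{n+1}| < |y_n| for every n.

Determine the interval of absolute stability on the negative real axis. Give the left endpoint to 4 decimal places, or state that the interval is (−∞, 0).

With y'=λy (z=hλ):
  k1=λy_n ⇒ h·k1=z·y_n;  k2=λ(1+5/13z)y_n ⇒ h·k2=z(1+5/13z)y_n
  y_{n+1}/y_n = 1 + 1/4z + 3/4z(1+5/13z) = 1 + z + 15/52z²
  R(z) = 1 + z + 15/52z².

Boundary: |R(x)|=1, x<0.
x=-0.98: |R|=0.2970
R=1: x+15/52x²=0 ⇒ x=−52/15=-3.4667; min R=1−1/(4·15/52)=0.1333>−1
Confirm numerically:
  x=-2.444: |R|=0.27902 <1
  x=-2.415: |R|=0.26737 <1
  x=-2.109: |R|=0.17404 <1
  x=-1.579: |R|=0.14020 <1
  x=-3.967: |R|=1.57254 >1
  x=-3.889: |R|=1.47378 >1
Interval (-3.4667, 0).

(-3.4667, 0).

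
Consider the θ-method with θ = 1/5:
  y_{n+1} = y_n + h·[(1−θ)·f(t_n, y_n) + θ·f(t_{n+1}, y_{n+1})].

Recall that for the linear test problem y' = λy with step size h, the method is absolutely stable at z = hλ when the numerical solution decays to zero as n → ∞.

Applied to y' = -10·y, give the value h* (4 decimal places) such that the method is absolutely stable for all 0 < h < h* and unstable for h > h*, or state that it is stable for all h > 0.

Set f=λy, z=hλ:
  y_{n+1} = y_n + z·[4/5·y_n + 1/5·y_{n+1}] ⇒ (1 − 1/5z)y_{n+1} = (1 + 4/5z)y_n
  Hence R(z) = (1 + 4/5z)/(1 − 1/5z).

Boundary: |R(x)|=1, x<0.
x=-1.45: |R|=0.1240
R=−1: 1+4/5x = −1+1/5x ⇒ -3/5x=2 ⇒ x=2/(-3/5)=-3.3333
Confirm numerically:
  x=-2.576: |R|=0.70011 <1
  x=-2.447: |R|=0.64294 <1
  x=-2.114: |R|=0.48580 <1
  x=-1.811: |R|=0.32947 <1
  x=-3.903: |R|=1.19196 >1
  x=-3.450: |R|=1.04142 >1
Interval (-3.3333, 0).

(-3.3333,0); λ=-10 ⇒ h* = (10/3)/10 = 0.3333.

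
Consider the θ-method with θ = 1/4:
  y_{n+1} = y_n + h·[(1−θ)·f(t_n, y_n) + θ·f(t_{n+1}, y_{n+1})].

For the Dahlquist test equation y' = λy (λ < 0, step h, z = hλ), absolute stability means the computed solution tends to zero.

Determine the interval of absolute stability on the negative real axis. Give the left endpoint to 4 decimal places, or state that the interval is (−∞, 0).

With y'=λy (z=hλ):
  y_{n+1} = y_n + z·[3/4·y_n + 1/4·y_{n+1}] ⇒ (1 − 1/4z)y_{n+1} = (1 + 3/4z)y_n
  Hence R(z) = (1 + 3/4z)/(1 − 1/4z).

Boundary: |R(x)|=1, x<0.
x=-1.4: |R|=0.0370
R=−1: 1+3/4x = −1+1/4x ⇒ -1/2x=2 ⇒ x=2/(-1/2)=-4.0000
Confirm numerically:
  x=-3.389: |R|=0.83462 <1
  x=-2.067: |R|=0.36278 <1
  x=-1.720: |R|=0.20280 <1
  x=-4.200: |R|=1.04878 >1
  x=-4.162: |R|=1.03970 >1
Stable set (-4.0000, 0).

(-4.0000, 0).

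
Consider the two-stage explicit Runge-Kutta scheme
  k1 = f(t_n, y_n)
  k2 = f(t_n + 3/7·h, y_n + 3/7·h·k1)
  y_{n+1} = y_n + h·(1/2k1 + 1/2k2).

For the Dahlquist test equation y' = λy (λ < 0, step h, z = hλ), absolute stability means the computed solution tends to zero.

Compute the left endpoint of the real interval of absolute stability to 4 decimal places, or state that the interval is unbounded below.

left endpoint -4.6667.

On y'=λy, z=hλ:
  k1=λy_n ⇒ h·k1=z·y_n;  k2=λ(1+3/7z)y_n ⇒ h·k2=z(1+3/7z)y_n
  y_{n+1}/y_n = 1 + 1/2z + 1/2z(1+3/7z) = 1 + z + 3/14z²
  R(z) = 1 + z + 3/14z².

Solve |R(x)|<1 on ℝ⁻.
x=-0.52: |R|=0.5379
R=1: x+3/14x²=0 ⇒ x=−14/3=-4.6667; min R=1−1/(4·3/14)=-0.1667>−1
Confirm numerically:
  x=-3.941: |R|=0.38717 <1
  x=-3.481: |R|=0.11558 <1
  x=-2.790: |R|=0.12198 <1
  x=-2.460: |R|=0.16323 <1
  x=-4.789: |R|=1.12554 >1
  x=-4.738: |R|=1.07242 >1
Stable set (-4.6667, 0).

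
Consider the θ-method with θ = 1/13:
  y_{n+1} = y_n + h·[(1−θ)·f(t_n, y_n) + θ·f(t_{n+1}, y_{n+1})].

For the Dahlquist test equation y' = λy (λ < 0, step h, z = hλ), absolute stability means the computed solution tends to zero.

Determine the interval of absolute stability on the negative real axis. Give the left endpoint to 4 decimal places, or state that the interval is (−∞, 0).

(-2.3636, 0).

On y'=λy, z=hλ:
  y_{n+1} = y_n + z·[12/13·y_n + 1/13·y_{n+1}] ⇒ (1 − 1/13z)y_{n+1} = (1 + 12/13z)y_n
  ⇒ R(z) = (1 + 12/13z)/(1 − 1/13z).

Boundary: |R(x)|=1, x<0.
x=-1.33: |R|=0.2066
R=−1: 1+12/13x = −1+1/13x ⇒ -11/13x=2 ⇒ x=2/(-11/13)=-2.3636
Confirm numerically:
  x=-2.215: |R|=0.89254 <1
  x=-1.792: |R|=0.57491 <1
  x=-1.668: |R|=0.47832 <1
  x=-1.053: |R|=0.02590 <1
  x=-2.539: |R|=1.12414 >1
  x=-2.458: |R|=1.06715 >1
So |R|<1 on (-2.3636, 0).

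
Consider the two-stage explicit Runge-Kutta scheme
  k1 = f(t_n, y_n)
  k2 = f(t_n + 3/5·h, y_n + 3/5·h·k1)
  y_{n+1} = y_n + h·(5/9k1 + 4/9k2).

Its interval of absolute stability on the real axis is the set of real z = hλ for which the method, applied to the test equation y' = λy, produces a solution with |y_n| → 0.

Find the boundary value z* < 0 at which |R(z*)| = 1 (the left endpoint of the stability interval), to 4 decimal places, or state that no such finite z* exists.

Set f=λy, z=hλ:
  k1=λy_n ⇒ h·k1=z·y_n;  k2=λ(1+3/5z)y_n ⇒ h·k2=z(1+3/5z)y_n
  y_{n+1}/y_n = 1 + 5/9z + 4/9z(1+3/5z) = 1 + z + 4/15z²
  so R(z) = 1 + z + 4/15z².

Find x<0 with |R(x)|<1.
x=-1.28: |R|=0.1569
R=1: x+4/15x²=0 ⇒ x=−15/4=-3.7500; min R=1−1/(4·4/15)=0.0625>−1
Confirm numerically:
  x=-3.718: |R|=0.96827 <1
  x=-2.398: |R|=0.13544 <1
  x=-1.872: |R|=0.06250 <1
  x=-1.555: |R|=0.08981 <1
  x=-4.116: |R|=1.40172 >1
  x=-4.024: |R|=1.29402 >1
Stable set (-3.7500, 0).

left endpoint -3.7500.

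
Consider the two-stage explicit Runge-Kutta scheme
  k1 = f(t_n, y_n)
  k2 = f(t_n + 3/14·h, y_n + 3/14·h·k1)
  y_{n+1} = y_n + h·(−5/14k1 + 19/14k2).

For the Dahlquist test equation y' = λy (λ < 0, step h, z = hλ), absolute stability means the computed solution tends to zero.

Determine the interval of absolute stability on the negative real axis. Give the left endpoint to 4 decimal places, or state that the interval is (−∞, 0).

z∈(-3.4386,0).

Set f=λy, z=hλ:
  k1=λy_n ⇒ h·k1=z·y_n;  k2=λ(1+3/14z)y_n ⇒ h·k2=z(1+3/14z)y_n
  y_{n+1}/y_n = 1 − 5/14z + 19/14z(1+3/14z) = 1 + z + 57/196z²
  R(z) = 1 + z + 57/196z².

Need |R(x)|<1, x<0.
x=-0.56: |R|=0.5312
R=1: x+57/196x²=0 ⇒ x=−196/57=-3.4386; min R=1−1/(4·57/196)=0.1404>−1
Confirm numerically:
  x=-3.066: |R|=0.66778 <1
  x=-2.715: |R|=0.42867 <1
  x=-2.384: |R|=0.26884 <1
  x=-1.721: |R|=0.14035 <1
  x=-3.955: |R|=1.59396 >1
  x=-3.952: |R|=1.59006 >1
  x=-3.537: |R|=1.10122 >1
Interval (-3.4386, 0).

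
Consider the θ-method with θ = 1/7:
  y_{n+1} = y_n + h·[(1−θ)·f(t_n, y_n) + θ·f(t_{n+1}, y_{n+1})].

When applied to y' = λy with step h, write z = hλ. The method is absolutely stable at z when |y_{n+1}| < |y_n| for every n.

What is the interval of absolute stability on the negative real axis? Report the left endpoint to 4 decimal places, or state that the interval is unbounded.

On y'=λy, z=hλ:
  y_{n+1} = y_n + z·[6/7·y_n + 1/7·y_{n+1}] ⇒ (1 − 1/7z)y_{n+1} = (1 + 6/7z)y_n
  so R(z) = (1 + 6/7z)/(1 − 1/7z).

Find x<0 with |R(x)|<1.
x=-1.3: |R|=0.0964
R=−1: 1+6/7x = −1+1/7x ⇒ -5/7x=2 ⇒ x=2/(-5/7)=-2.8000
Confirm numerically:
  x=-2.582: |R|=0.88625 <1
  x=-2.296: |R|=0.72892 <1
  x=-2.159: |R|=0.65007 <1
  x=-3.395: |R|=1.28620 >1
  x=-3.385: |R|=1.28166 >1
  x=-2.842: |R|=1.02134 >1
So |R|<1 on (-2.8000, 0).

z∈(-2.8000,0).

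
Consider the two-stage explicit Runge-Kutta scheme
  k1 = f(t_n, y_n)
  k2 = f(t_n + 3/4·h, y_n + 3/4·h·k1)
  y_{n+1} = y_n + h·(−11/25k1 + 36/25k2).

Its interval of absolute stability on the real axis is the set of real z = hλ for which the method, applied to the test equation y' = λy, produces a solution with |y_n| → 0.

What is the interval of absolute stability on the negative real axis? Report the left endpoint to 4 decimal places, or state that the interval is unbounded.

(-0.9259, 0).

Test eqn y'=λy, z=hλ:
  k1=λy_n ⇒ h·k1=z·y_n;  k2=λ(1+3/4z)y_n ⇒ h·k2=z(1+3/4z)y_n
  y_{n+1}/y_n = 1 − 11/25z + 36/25z(1+3/4z) = 1 + z + 27/25z²
  so R(z) = 1 + z + 27/25z².

Solve |R(x)|<1 on ℝ⁻.
x=-0.89: |R|=0.9655
R=1: x+27/25x²=0 ⇒ x=−25/27=-0.9259; min R=1−1/(4·27/25)=0.7685>−1
Confirm numerically:
  x=-0.892: |R|=0.96732 <1
  x=-0.880: |R|=0.95635 <1
  x=-0.609: |R|=0.79155 <1
  x=-1.249: |R|=1.43580 >1
  x=-1.241: |R|=1.42229 >1
  x=-0.972: |R|=1.04837 >1
Stable set (-0.9259, 0).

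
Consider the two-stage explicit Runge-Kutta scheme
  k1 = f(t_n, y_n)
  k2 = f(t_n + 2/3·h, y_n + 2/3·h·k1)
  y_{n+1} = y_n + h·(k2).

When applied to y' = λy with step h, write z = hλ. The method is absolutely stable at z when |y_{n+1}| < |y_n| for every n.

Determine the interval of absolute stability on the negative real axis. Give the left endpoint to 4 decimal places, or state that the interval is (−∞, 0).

z∈(-1.5000,0).

Set f=λy, z=hλ:
  k1=λy_n ⇒ h·k1=z·y_n;  k2=λ(1+2/3z)y_n ⇒ h·k2=z(1+2/3z)y_n
  y_{n+1}/y_n = 1 + z(1+2/3z) = 1 + z + 2/3z²
  Hence R(z) = 1 + z + 2/3z².

Find x<0 with |R(x)|<1.
x=-0.62: |R|=0.6363
R=1: x+2/3x²=0 ⇒ x=−3/2=-1.5000; min R=1−1/(4·2/3)=0.6250>−1
Confirm numerically:
  x=-1.340: |R|=0.85707 <1
  x=-1.307: |R|=0.83183 <1
  x=-0.705: |R|=0.62635 <1
  x=-2.089: |R|=1.82028 >1
  x=-1.828: |R|=1.39972 >1
  x=-1.712: |R|=1.24196 >1
So |R|<1 on (-1.5000, 0).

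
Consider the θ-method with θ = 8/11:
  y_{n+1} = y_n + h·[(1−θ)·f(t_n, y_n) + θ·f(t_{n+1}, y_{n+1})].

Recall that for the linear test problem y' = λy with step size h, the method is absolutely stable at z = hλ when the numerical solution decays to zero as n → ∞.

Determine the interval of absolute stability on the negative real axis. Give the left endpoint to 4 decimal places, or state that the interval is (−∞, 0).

unbounded; (−∞, 0).

On y'=λy, z=hλ:
  y_{n+1} = y_n + z·[3/11·y_n + 8/11·y_{n+1}] ⇒ (1 − 8/11z)y_{n+1} = (1 + 3/11z)y_n
  R(z) = (1 + 3/11z)/(1 − 8/11z).

Need |R(x)|<1, x<0.
x=-1.35: |R|=0.3188
x=-2: |R|=0.1852
x=-10: |R|=0.2088
x=-100: |R|=0.3564
θ=8/11≥1/2 ⇒ |1+3/11x|<|1−8/11x| ∀x<0 ⇒ unbounded interval.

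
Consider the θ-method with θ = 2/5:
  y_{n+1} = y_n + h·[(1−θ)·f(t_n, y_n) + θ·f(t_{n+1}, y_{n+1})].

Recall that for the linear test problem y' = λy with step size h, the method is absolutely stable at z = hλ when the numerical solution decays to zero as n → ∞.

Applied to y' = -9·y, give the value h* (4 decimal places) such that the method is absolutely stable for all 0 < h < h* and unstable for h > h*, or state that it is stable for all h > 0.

Set f=λy, z=hλ:
  y_{n+1} = y_n + z·[3/5·y_n + 2/5·y_{n+1}] ⇒ (1 − 2/5z)y_{n+1} = (1 + 3/5z)y_n
  so R(z) = (1 + 3/5z)/(1 − 2/5z).

Need |R(x)|<1, x<0.
x=-0.51: |R|=0.5764
R=−1: 1+3/5x = −1+2/5x ⇒ -1/5x=2 ⇒ x=2/(-1/5)=-10.0000
Confirm numerically:
  x=-9.258: |R|=0.96845 <1
  x=-8.593: |R|=0.93658 <1
  x=-5.402: |R|=0.70906 <1
  x=-4.952: |R|=0.66130 <1
  x=-10.504: |R|=1.01938 >1
  x=-10.411: |R|=1.01592 >1
So |R|<1 on (-10.0000, 0).

(-10.0000,0); λ=-9 ⇒ h* = (10)/9 = 1.1111.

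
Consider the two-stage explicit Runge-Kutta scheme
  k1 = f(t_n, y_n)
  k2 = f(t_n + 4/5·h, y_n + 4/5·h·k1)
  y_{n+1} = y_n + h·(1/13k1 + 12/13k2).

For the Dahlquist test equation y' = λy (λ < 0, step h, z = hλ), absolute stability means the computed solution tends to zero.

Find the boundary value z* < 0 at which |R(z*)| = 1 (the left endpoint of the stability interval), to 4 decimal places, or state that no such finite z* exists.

left endpoint -1.3542.

With y'=λy (z=hλ):
  k1=λy_n ⇒ h·k1=z·y_n;  k2=λ(1+4/5z)y_n ⇒ h·k2=z(1+4/5z)y_n
  y_{n+1}/y_n = 1 + 1/13z + 12/13z(1+4/5z) = 1 + z + 48/65z²
  ⇒ R(z) = 1 + z + 48/65z².

Find x<0 with |R(x)|<1.
x=-0.48: |R|=0.6901
R=1: x+48/65x²=0 ⇒ x=−65/48=-1.3542; min R=1−1/(4·48/65)=0.6615>−1
Confirm numerically:
  x=-1.066: |R|=0.77316 <1
  x=-0.876: |R|=0.69068 <1
  x=-0.868: |R|=0.68837 <1
  x=-0.695: |R|=0.66170 <1
  x=-1.604: |R|=1.29593 >1
  x=-1.396: |R|=1.04313 >1
So |R|<1 on (-1.3542, 0).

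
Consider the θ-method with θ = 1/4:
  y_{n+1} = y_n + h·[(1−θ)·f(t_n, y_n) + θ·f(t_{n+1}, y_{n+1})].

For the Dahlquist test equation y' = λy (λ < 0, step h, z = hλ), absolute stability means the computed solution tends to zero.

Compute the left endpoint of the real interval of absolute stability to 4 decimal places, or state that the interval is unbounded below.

On y'=λy, z=hλ:
  y_{n+1} = y_n + z·[3/4·y_n + 1/4·y_{n+1}] ⇒ (1 − 1/4z)y_{n+1} = (1 + 3/4z)y_n
  ⇒ R(z) = (1 + 3/4z)/(1 − 1/4z).

Boundary: |R(x)|=1, x<0.
x=-0.87: |R|=0.2854
R=−1: 1+3/4x = −1+1/4x ⇒ -1/2x=2 ⇒ x=2/(-1/2)=-4.0000
Confirm numerically:
  x=-3.757: |R|=0.93735 <1
  x=-3.671: |R|=0.91422 <1
  x=-2.929: |R|=0.69086 <1
  x=-4.174: |R|=1.04257 >1
  x=-4.023: |R|=1.00573 >1
Interval (-4.0000, 0).

left endpoint -4.0000.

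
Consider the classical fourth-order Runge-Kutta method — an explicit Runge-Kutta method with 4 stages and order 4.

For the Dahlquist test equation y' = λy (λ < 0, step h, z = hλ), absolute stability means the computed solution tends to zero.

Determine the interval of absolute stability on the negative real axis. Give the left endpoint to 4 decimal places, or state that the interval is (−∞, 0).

(-2.7853, 0).

On y'=λy, z=hλ:
  order 4, 4-stage ⇒ R(z)=1+z+z^2/2+z^3/6+z^4/24
  (e.g. R(-0.42)=0.65715, |R|=0.65715)

Boundary: |R(x)|=1, x<0.
x=-0.42: |R|=0.6571
|R(-3.07)|=1.5212 |R(-1.8)|=0.2854 |R(-1.07)|=0.3529
Bisect:
  x_lo=-3.1510 |R|=1.7068  x_hi=-0.1158 |R|=0.8906
  mid=-1.63343 |R|=0.27087 →hi
  mid=-2.39224 |R|=0.55205 →hi
  mid=-2.77164 |R|=0.97961 →hi
  mid=-2.96134 |R|=1.29954 →lo
  mid=-2.86649 |R|=1.12949 →lo
  mid=-2.81907 |R|=1.05213 →lo
  mid=-2.79536 |R|=1.01528 →lo
  mid=-2.78350 |R|=0.99730 →hi
  mid=-2.78943 |R|=1.00625 →lo
  ...
  [-2.78535,-2.78517] ⇒ x*=-2.7853
So |R|<1 on (-2.7853, 0).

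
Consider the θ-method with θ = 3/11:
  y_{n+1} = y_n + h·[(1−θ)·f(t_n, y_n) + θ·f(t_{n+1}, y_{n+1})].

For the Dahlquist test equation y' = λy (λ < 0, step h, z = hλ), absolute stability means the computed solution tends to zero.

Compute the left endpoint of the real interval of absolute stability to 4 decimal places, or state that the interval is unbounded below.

Test eqn y'=λy, z=hλ:
  y_{n+1} = y_n + z·[8/11·y_n + 3/11·y_{n+1}] ⇒ (1 − 3/11z)y_{n+1} = (1 + 8/11z)y_n
  R(z) = (1 + 8/11z)/(1 − 3/11z).

Need |R(x)|<1, x<0.
x=-0.42: |R|=0.6232
R=−1: 1+8/11x = −1+3/11x ⇒ -5/11x=2 ⇒ x=2/(-5/11)=-4.4000
Confirm numerically:
  x=-4.344: |R|=0.98835 <1
  x=-3.535: |R|=0.79981 <1
  x=-3.327: |R|=0.74429 <1
  x=-4.885: |R|=1.09452 >1
  x=-4.461: |R|=1.01251 >1
Stable set (-4.4000, 0).

z* = -4.4000.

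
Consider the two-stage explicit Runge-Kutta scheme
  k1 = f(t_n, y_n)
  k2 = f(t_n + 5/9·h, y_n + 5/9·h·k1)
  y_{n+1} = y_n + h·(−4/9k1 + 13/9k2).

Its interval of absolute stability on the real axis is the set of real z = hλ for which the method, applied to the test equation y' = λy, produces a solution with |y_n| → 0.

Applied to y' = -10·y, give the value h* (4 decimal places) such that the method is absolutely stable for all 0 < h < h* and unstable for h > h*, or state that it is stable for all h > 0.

On y'=λy, z=hλ:
  k1=λy_n ⇒ h·k1=z·y_n;  k2=λ(1+5/9z)y_n ⇒ h·k2=z(1+5/9z)y_n
  y_{n+1}/y_n = 1 − 4/9z + 13/9z(1+5/9z) = 1 + z + 65/81z²
  ⇒ R(z) = 1 + z + 65/81z².

Solve |R(x)|<1 on ℝ⁻.
x=-0.59: |R|=0.6893
R=1: x+65/81x²=0 ⇒ x=−81/65=-1.2462; min R=1−1/(4·65/81)=0.6885>−1
Confirm numerically:
  x=-1.098: |R|=0.86946 <1
  x=-0.862: |R|=0.73427 <1
  x=-0.776: |R|=0.70723 <1
  x=-0.756: |R|=0.70264 <1
  x=-1.694: |R|=1.60879 >1
  x=-1.347: |R|=1.10901 >1
So |R|<1 on (-1.2462, 0).

(-1.2462,0); λ=-10 ⇒ h* = (81/65)/10 = 0.1246.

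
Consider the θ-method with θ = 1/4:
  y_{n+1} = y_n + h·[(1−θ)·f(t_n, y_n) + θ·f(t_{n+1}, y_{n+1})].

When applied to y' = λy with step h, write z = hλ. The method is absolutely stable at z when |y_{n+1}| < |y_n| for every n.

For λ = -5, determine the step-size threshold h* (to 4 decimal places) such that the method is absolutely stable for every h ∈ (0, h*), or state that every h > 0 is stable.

Set f=λy, z=hλ:
  y_{n+1} = y_n + z·[3/4·y_n + 1/4·y_{n+1}] ⇒ (1 − 1/4z)y_{n+1} = (1 + 3/4z)y_n
  R(z) = (1 + 3/4z)/(1 − 1/4z).

Find x<0 with |R(x)|<1.
x=-1.43: |R|=0.0534
R=−1: 1+3/4x = −1+1/4x ⇒ -1/2x=2 ⇒ x=2/(-1/2)=-4.0000
Confirm numerically:
  x=-3.335: |R|=0.81868 <1
  x=-2.325: |R|=0.47036 <1
  x=-1.908: |R|=0.29181 <1
  x=-1.632: |R|=0.15909 <1
  x=-4.500: |R|=1.11765 >1
  x=-4.481: |R|=1.11343 >1
So |R|<1 on (-4.0000, 0).

(-4.0000,0); λ=-5 ⇒ h* = (4)/5 = 0.8000.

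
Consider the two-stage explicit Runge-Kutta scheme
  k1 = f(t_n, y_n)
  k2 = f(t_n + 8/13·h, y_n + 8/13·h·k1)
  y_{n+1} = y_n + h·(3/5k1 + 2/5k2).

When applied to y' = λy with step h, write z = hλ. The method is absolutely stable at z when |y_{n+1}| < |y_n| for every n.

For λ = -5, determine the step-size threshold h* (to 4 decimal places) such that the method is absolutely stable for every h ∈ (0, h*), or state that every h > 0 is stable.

(-4.0625,0); λ=-5 ⇒ h* = (65/16)/5 = 0.8125.

Test eqn y'=λy, z=hλ:
  k1=λy_n ⇒ h·k1=z·y_n;  k2=λ(1+8/13z)y_n ⇒ h·k2=z(1+8/13z)y_n
  y_{n+1}/y_n = 1 + 3/5z + 2/5z(1+8/13z) = 1 + z + 16/65z²
  Hence R(z) = 1 + z + 16/65z².

Need |R(x)|<1, x<0.
x=-0.49: |R|=0.5691
R=1: x+16/65x²=0 ⇒ x=−65/16=-4.0625; min R=1−1/(4·16/65)=-0.0156>−1
Confirm numerically:
  x=-3.810: |R|=0.76319 <1
  x=-2.939: |R|=0.18721 <1
  x=-2.533: |R|=0.04634 <1
  x=-1.996: |R|=0.01532 <1
  x=-4.318: |R|=1.27157 >1
  x=-4.289: |R|=1.23913 >1
Stable set (-4.0625, 0).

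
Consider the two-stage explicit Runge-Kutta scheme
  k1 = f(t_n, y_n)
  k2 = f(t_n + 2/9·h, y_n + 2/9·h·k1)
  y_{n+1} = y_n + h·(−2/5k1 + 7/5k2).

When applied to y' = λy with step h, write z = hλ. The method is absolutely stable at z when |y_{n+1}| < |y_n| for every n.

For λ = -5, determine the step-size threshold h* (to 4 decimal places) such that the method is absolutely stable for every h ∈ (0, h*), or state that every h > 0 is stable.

Set f=λy, z=hλ:
  k1=λy_n ⇒ h·k1=z·y_n;  k2=λ(1+2/9z)y_n ⇒ h·k2=z(1+2/9z)y_n
  y_{n+1}/y_n = 1 − 2/5z + 7/5z(1+2/9z) = 1 + z + 14/45z²
  R(z) = 1 + z + 14/45z².

Solve |R(x)|<1 on ℝ⁻.
x=-1.63: |R|=0.1966
R=1: x+14/45x²=0 ⇒ x=−45/14=-3.2143; min R=1−1/(4·14/45)=0.1964>−1
Confirm numerically:
  x=-2.777: |R|=0.62220 <1
  x=-2.072: |R|=0.26366 <1
  x=-1.894: |R|=0.22203 <1
  x=-1.828: |R|=0.21160 <1
  x=-3.640: |R|=1.48210 >1
  x=-3.415: |R|=1.21325 >1
Stable set (-3.2143, 0).

(-3.2143,0); λ=-5 ⇒ h* = (45/14)/5 = 0.6429.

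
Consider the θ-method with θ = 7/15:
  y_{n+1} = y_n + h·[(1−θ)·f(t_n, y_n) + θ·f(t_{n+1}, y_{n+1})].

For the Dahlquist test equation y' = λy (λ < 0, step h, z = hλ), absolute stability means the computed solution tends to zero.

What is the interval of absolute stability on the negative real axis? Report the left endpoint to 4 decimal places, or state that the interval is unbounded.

(-30.0000, 0).

Test eqn y'=λy, z=hλ:
  y_{n+1} = y_n + z·[8/15·y_n + 7/15·y_{n+1}] ⇒ (1 − 7/15z)y_{n+1} = (1 + 8/15z)y_n
  ⇒ R(z) = (1 + 8/15z)/(1 − 7/15z).

Need |R(x)|<1, x<0.
x=-1.15: |R|=0.2516
R=−1: 1+8/15x = −1+7/15x ⇒ -1/15x=2 ⇒ x=2/(-1/15)=-30.0000
Confirm numerically:
  x=-20.377: |R|=0.93896 <1
  x=-16.116: |R|=0.89137 <1
  x=-14.714: |R|=0.87046 <1
  x=-30.346: |R|=1.00152 >1
  x=-30.265: |R|=1.00117 >1
Stable set (-30.0000, 0).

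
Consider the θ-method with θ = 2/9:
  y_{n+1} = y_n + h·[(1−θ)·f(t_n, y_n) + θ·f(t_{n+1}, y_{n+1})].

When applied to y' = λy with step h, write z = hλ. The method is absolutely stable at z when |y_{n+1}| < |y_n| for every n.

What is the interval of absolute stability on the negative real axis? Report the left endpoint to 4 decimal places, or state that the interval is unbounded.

z∈(-3.6000,0).

On y'=λy, z=hλ:
  y_{n+1} = y_n + z·[7/9·y_n + 2/9·y_{n+1}] ⇒ (1 − 2/9z)y_{n+1} = (1 + 7/9z)y_n
  R(z) = (1 + 7/9z)/(1 − 2/9z).

Solve |R(x)|<1 on ℝ⁻.
x=-1.3: |R|=0.0086
R=−1: 1+7/9x = −1+2/9x ⇒ -5/9x=2 ⇒ x=2/(-5/9)=-3.6000
Confirm numerically:
  x=-2.964: |R|=0.78698 <1
  x=-2.947: |R|=0.78078 <1
  x=-2.946: |R|=0.78042 <1
  x=-1.628: |R|=0.19550 <1
  x=-4.198: |R|=1.17188 >1
  x=-3.687: |R|=1.02657 >1
Interval (-3.6000, 0).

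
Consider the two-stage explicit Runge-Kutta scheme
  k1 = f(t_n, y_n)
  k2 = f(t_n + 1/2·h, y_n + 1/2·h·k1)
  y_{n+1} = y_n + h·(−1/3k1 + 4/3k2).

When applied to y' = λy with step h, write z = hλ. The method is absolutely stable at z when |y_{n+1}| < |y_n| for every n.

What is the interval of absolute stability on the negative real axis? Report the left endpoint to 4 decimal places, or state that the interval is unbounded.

With y'=λy (z=hλ):
  k1=λy_n ⇒ h·k1=z·y_n;  k2=λ(1+1/2z)y_n ⇒ h·k2=z(1+1/2z)y_n
  y_{n+1}/y_n = 1 − 1/3z + 4/3z(1+1/2z) = 1 + z + 2/3z²
  R(z) = 1 + z + 2/3z².

Need |R(x)|<1, x<0.
x=-0.72: |R|=0.6256
R=1: x+2/3x²=0 ⇒ x=−3/2=-1.5000; min R=1−1/(4·2/3)=0.6250>−1
Confirm numerically:
  x=-1.437: |R|=0.93965 <1
  x=-1.403: |R|=0.90927 <1
  x=-1.080: |R|=0.69760 <1
  x=-0.724: |R|=0.62545 <1
  x=-1.805: |R|=1.36702 >1
  x=-1.561: |R|=1.06348 >1
  x=-1.556: |R|=1.05809 >1
So |R|<1 on (-1.5000, 0).

z∈(-1.5000,0).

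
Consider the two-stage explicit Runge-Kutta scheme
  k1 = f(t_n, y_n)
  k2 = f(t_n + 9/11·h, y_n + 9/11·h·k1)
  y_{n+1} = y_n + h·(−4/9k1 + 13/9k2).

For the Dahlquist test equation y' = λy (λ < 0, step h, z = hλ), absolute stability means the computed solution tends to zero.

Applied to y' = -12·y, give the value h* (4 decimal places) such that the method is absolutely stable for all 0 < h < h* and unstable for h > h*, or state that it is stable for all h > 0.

Test eqn y'=λy, z=hλ:
  k1=λy_n ⇒ h·k1=z·y_n;  k2=λ(1+9/11z)y_n ⇒ h·k2=z(1+9/11z)y_n
  y_{n+1}/y_n = 1 − 4/9z + 13/9z(1+9/11z) = 1 + z + 13/11z²
  so R(z) = 1 + z + 13/11z².

Find x<0 with |R(x)|<1.
x=-0.82: |R|=0.9747
R=1: x+13/11x²=0 ⇒ x=−11/13=-0.8462; min R=1−1/(4·13/11)=0.7885>−1
Confirm numerically:
  x=-0.739: |R|=0.90642 <1
  x=-0.729: |R|=0.89907 <1
  x=-0.677: |R|=0.86466 <1
  x=-1.385: |R|=1.88199 >1
  x=-1.151: |R|=1.41467 >1
Stable set (-0.8462, 0).

(-0.8462,0); λ=-12 ⇒ h* = (11/13)/12 = 0.0705.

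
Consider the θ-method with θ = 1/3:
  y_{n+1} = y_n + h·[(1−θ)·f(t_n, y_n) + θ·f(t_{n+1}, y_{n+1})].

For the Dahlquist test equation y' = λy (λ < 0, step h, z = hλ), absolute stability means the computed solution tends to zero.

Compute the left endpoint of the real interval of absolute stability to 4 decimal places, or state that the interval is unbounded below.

left endpoint -6.0000.

Set f=λy, z=hλ:
  y_{n+1} = y_n + z·[2/3·y_n + 1/3·y_{n+1}] ⇒ (1 − 1/3z)y_{n+1} = (1 + 2/3z)y_n
  ⇒ R(z) = (1 + 2/3z)/(1 − 1/3z).

Find x<0 with |R(x)|<1.
x=-0.47: |R|=0.5937
R=−1: 1+2/3x = −1+1/3x ⇒ -1/3x=2 ⇒ x=2/(-1/3)=-6.0000
Confirm numerically:
  x=-5.496: |R|=0.94068 <1
  x=-4.546: |R|=0.80732 <1
  x=-2.800: |R|=0.44828 <1
  x=-2.571: |R|=0.38449 <1
  x=-6.137: |R|=1.01499 >1
  x=-6.059: |R|=1.00651 >1
So |R|<1 on (-6.0000, 0).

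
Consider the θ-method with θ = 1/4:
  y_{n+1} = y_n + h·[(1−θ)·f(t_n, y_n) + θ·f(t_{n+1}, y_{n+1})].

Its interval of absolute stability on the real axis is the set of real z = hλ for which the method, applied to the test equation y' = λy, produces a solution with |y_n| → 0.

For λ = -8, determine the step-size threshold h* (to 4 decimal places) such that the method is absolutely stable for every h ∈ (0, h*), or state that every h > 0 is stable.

Set f=λy, z=hλ:
  y_{n+1} = y_n + z·[3/4·y_n + 1/4·y_{n+1}] ⇒ (1 − 1/4z)y_{n+1} = (1 + 3/4z)y_n
  ⇒ R(z) = (1 + 3/4z)/(1 − 1/4z).

Find x<0 with |R(x)|<1.
x=-0.37: |R|=0.6613
R=−1: 1+3/4x = −1+1/4x ⇒ -1/2x=2 ⇒ x=2/(-1/2)=-4.0000
Confirm numerically:
  x=-3.769: |R|=0.94053 <1
  x=-3.381: |R|=0.83227 <1
  x=-2.428: |R|=0.51089 <1
  x=-1.789: |R|=0.23614 <1
  x=-4.354: |R|=1.08475 >1
  x=-4.221: |R|=1.05376 >1
Interval (-4.0000, 0).

(-4.0000,0); λ=-8 ⇒ h* = (4)/8 = 0.5000.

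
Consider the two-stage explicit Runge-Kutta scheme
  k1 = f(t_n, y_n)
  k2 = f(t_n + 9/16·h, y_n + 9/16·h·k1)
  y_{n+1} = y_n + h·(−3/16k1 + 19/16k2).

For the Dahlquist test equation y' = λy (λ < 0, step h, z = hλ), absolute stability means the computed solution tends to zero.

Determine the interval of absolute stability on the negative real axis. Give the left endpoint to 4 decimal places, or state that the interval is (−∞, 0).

Test eqn y'=λy, z=hλ:
  k1=λy_n ⇒ h·k1=z·y_n;  k2=λ(1+9/16z)y_n ⇒ h·k2=z(1+9/16z)y_n
  y_{n+1}/y_n = 1 − 3/16z + 19/16z(1+9/16z) = 1 + z + 171/256z²
  Hence R(z) = 1 + z + 171/256z².

Boundary: |R(x)|=1, x<0.
x=-1.49: |R|=0.9930
R=1: x+171/256x²=0 ⇒ x=−256/171=-1.4971; min R=1−1/(4·171/256)=0.6257>−1
Confirm numerically:
  x=-1.182: |R|=0.75124 <1
  x=-1.135: |R|=0.72549 <1
  x=-1.038: |R|=0.68170 <1
  x=-2.086: |R|=1.82060 >1
  x=-1.860: |R|=1.45090 >1
Stable set (-1.4971, 0).

z∈(-1.4971,0).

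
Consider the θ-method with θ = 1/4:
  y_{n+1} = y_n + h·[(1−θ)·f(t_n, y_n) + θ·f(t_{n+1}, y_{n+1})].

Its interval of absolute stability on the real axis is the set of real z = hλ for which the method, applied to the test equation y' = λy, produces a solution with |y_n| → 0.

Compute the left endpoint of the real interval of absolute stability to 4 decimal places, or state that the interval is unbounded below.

left endpoint -4.0000.

Set f=λy, z=hλ:
  y_{n+1} = y_n + z·[3/4·y_n + 1/4·y_{n+1}] ⇒ (1 − 1/4z)y_{n+1} = (1 + 3/4z)y_n
  R(z) = (1 + 3/4z)/(1 − 1/4z).

Solve |R(x)|<1 on ℝ⁻.
x=-1.21: |R|=0.0710
R=−1: 1+3/4x = −1+1/4x ⇒ -1/2x=2 ⇒ x=2/(-1/2)=-4.0000
Confirm numerically:
  x=-2.468: |R|=0.52628 <1
  x=-2.009: |R|=0.33733 <1
  x=-1.820: |R|=0.25086 <1
  x=-4.419: |R|=1.09954 >1
  x=-4.382: |R|=1.09115 >1
  x=-4.347: |R|=1.08314 >1
So |R|<1 on (-4.0000, 0).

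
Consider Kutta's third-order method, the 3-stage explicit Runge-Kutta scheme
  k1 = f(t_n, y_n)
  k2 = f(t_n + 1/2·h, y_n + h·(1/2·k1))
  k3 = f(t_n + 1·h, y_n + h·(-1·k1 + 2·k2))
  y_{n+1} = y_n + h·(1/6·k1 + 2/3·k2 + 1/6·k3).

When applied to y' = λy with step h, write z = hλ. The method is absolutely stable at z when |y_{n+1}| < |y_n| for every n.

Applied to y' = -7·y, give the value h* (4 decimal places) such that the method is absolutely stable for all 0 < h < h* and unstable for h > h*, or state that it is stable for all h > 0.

(-2.5127,0); λ=-7 ⇒ h* = 0.3590.

Test eqn y'=λy, z=hλ:
  order 3, 3-stage ⇒ R(z)=1+z+z^2/2+z^3/6
  (e.g. R(-1.42)=0.11099, |R|=0.11099)

Find x<0 with |R(x)|<1.
x=-1.42: |R|=0.1110
|R(-1.97)|=0.3038 |R(-1.85)|=0.1940 |R(-1.36)|=0.1456
Bisect:
  x_lo=-3.3025 |R|=2.8525  x_hi=-0.3614 |R|=0.6960
  mid=-1.83200 |R|=0.17865 →hi
  mid=-2.56727 |R|=1.09193 →lo
  mid=-2.19964 |R|=0.55422 →hi
  mid=-2.38346 |R|=0.79971 →hi
  mid=-2.47537 |R|=0.93959 →hi
  mid=-2.52132 |R|=1.01415 →lo
  mid=-2.49834 |R|=0.97648 →hi
  mid=-2.50983 |R|=0.99521 →hi
  mid=-2.51558 |R|=1.00466 →lo
  ...
  [-2.51288,-2.51270] ⇒ x*=-2.5127
Interval (-2.5127, 0).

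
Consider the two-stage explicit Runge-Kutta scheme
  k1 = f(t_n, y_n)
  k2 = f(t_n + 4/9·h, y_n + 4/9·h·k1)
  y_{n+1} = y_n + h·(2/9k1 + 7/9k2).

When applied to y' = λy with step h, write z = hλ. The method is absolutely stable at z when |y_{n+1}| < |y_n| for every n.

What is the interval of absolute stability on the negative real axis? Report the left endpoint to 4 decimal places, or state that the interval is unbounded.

(-2.8929, 0).

Set f=λy, z=hλ:
  k1=λy_n ⇒ h·k1=z·y_n;  k2=λ(1+4/9z)y_n ⇒ h·k2=z(1+4/9z)y_n
  y_{n+1}/y_n = 1 + 2/9z + 7/9z(1+4/9z) = 1 + z + 28/81z²
  Hence R(z) = 1 + z + 28/81z².

Need |R(x)|<1, x<0.
x=-0.32: |R|=0.7154
R=1: x+28/81x²=0 ⇒ x=−81/28=-2.8929; min R=1−1/(4·28/81)=0.2768>−1
Confirm numerically:
  x=-2.870: |R|=0.97732 <1
  x=-1.600: |R|=0.28494 <1
  x=-1.450: |R|=0.27679 <1
  x=-1.295: |R|=0.28471 <1
  x=-3.404: |R|=1.60146 >1
  x=-3.280: |R|=1.43895 >1
  x=-3.123: |R|=1.24845 >1
So |R|<1 on (-2.8929, 0).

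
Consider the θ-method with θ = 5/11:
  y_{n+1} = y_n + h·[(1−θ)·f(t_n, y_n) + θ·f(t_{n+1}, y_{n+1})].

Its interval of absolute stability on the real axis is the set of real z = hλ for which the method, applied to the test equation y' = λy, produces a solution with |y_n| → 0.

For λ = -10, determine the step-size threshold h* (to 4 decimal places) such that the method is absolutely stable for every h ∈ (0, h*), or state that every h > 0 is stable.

With y'=λy (z=hλ):
  y_{n+1} = y_n + z·[6/11·y_n + 5/11·y_{n+1}] ⇒ (1 − 5/11z)y_{n+1} = (1 + 6/11z)y_n
  Hence R(z) = (1 + 6/11z)/(1 − 5/11z).

Solve |R(x)|<1 on ℝ⁻.
x=-0.52: |R|=0.5794
R=−1: 1+6/11x = −1+5/11x ⇒ -1/11x=2 ⇒ x=2/(-1/11)=-22.0000
Confirm numerically:
  x=-20.572: |R|=0.98746 <1
  x=-12.608: |R|=0.87315 <1
  x=-12.593: |R|=0.87282 <1
  x=-11.587: |R|=0.84894 <1
  x=-22.382: |R|=1.00311 >1
  x=-22.280: |R|=1.00229 >1
So |R|<1 on (-22.0000, 0).

(-22.0000,0); λ=-10 ⇒ h* = (22)/10 = 2.2000.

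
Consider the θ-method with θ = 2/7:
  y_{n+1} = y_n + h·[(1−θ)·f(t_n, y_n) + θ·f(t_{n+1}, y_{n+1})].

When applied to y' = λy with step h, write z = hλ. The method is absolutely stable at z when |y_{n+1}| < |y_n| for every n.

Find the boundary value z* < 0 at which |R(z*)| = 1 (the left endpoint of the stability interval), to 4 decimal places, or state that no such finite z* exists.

Set f=λy, z=hλ:
  y_{n+1} = y_n + z·[5/7·y_n + 2/7·y_{n+1}] ⇒ (1 − 2/7z)y_{n+1} = (1 + 5/7z)y_n
  so R(z) = (1 + 5/7z)/(1 − 2/7z).

Find x<0 with |R(x)|<1.
x=-0.32: |R|=0.7068
R=−1: 1+5/7x = −1+2/7x ⇒ -3/7x=2 ⇒ x=2/(-3/7)=-4.6667
Confirm numerically:
  x=-2.674: |R|=0.51587 <1
  x=-2.557: |R|=0.47755 <1
  x=-2.501: |R|=0.45867 <1
  x=-2.079: |R|=0.30427 <1
  x=-5.084: |R|=1.07293 >1
  x=-4.953: |R|=1.05081 >1
  x=-4.780: |R|=1.02053 >1
So |R|<1 on (-4.6667, 0).

z* = -4.6667.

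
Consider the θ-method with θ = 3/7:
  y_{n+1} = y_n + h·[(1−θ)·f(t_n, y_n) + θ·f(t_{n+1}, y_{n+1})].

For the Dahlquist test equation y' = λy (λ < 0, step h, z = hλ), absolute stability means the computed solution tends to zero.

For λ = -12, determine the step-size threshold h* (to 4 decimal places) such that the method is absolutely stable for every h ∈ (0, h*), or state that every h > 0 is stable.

With y'=λy (z=hλ):
  y_{n+1} = y_n + z·[4/7·y_n + 3/7·y_{n+1}] ⇒ (1 − 3/7z)y_{n+1} = (1 + 4/7z)y_n
  ⇒ R(z) = (1 + 4/7z)/(1 − 3/7z).

Find x<0 with |R(x)|<1.
x=-0.8: |R|=0.4043
R=−1: 1+4/7x = −1+3/7x ⇒ -1/7x=2 ⇒ x=2/(-1/7)=-14.0000
Confirm numerically:
  x=-11.649: |R|=0.94395 <1
  x=-11.570: |R|=0.94174 <1
  x=-6.694: |R|=0.73023 <1
  x=-6.479: |R|=0.71551 <1
  x=-14.598: |R|=1.01177 >1
  x=-14.300: |R|=1.00601 >1
So |R|<1 on (-14.0000, 0).

(-14.0000,0); λ=-12 ⇒ h* = (14)/12 = 1.1667.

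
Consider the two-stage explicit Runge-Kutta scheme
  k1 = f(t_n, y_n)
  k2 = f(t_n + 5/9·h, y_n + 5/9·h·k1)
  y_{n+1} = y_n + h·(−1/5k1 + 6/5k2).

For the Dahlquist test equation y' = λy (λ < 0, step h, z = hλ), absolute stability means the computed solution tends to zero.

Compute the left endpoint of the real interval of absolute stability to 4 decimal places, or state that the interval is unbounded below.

Set f=λy, z=hλ:
  k1=λy_n ⇒ h·k1=z·y_n;  k2=λ(1+5/9z)y_n ⇒ h·k2=z(1+5/9z)y_n
  y_{n+1}/y_n = 1 − 1/5z + 6/5z(1+5/9z) = 1 + z + 2/3z²
  R(z) = 1 + z + 2/3z².

Find x<0 with |R(x)|<1.
x=-0.41: |R|=0.7021
R=1: x+2/3x²=0 ⇒ x=−3/2=-1.5000; min R=1−1/(4·2/3)=0.6250>−1
Confirm numerically:
  x=-1.357: |R|=0.87063 <1
  x=-1.184: |R|=0.75057 <1
  x=-0.896: |R|=0.63921 <1
  x=-0.810: |R|=0.62740 <1
  x=-1.984: |R|=1.64017 >1
  x=-1.927: |R|=1.54855 >1
  x=-1.581: |R|=1.08537 >1
So |R|<1 on (-1.5000, 0).

z* = -1.5000.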